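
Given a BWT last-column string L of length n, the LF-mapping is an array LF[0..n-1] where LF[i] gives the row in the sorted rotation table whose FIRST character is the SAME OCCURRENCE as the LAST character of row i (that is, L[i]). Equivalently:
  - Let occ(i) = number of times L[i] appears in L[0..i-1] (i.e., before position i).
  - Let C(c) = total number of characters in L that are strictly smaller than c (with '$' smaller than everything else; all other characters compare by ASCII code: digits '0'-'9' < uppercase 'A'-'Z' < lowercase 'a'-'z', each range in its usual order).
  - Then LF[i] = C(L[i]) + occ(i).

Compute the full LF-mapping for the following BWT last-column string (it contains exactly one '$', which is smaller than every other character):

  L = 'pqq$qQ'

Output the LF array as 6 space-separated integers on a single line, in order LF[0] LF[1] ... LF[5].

Char counts: '$':1, 'Q':1, 'p':1, 'q':3
C (first-col start): C('$')=0, C('Q')=1, C('p')=2, C('q')=3
L[0]='p': occ=0, LF[0]=C('p')+0=2+0=2
L[1]='q': occ=0, LF[1]=C('q')+0=3+0=3
L[2]='q': occ=1, LF[2]=C('q')+1=3+1=4
L[3]='$': occ=0, LF[3]=C('$')+0=0+0=0
L[4]='q': occ=2, LF[4]=C('q')+2=3+2=5
L[5]='Q': occ=0, LF[5]=C('Q')+0=1+0=1

Answer: 2 3 4 0 5 1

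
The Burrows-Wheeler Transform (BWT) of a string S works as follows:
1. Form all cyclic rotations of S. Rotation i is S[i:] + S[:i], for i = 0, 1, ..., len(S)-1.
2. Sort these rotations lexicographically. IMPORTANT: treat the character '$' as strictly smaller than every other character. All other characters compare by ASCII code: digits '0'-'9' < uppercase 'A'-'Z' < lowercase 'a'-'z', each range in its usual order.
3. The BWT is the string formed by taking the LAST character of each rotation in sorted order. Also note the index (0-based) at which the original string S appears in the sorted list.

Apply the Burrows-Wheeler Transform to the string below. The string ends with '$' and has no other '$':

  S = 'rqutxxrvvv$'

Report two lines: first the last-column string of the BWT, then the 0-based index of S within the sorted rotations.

All 11 rotations (rotation i = S[i:]+S[:i]):
  rot[0] = rqutxxrvvv$
  rot[1] = qutxxrvvv$r
  rot[2] = utxxrvvv$rq
  rot[3] = txxrvvv$rqu
  rot[4] = xxrvvv$rqut
  rot[5] = xrvvv$rqutx
  rot[6] = rvvv$rqutxx
  rot[7] = vvv$rqutxxr
  rot[8] = vv$rqutxxrv
  rot[9] = v$rqutxxrvv
  rot[10] = $rqutxxrvvv
Sorted (with $ < everything):
  sorted[0] = $rqutxxrvvv  (last char: 'v')
  sorted[1] = qutxxrvvv$r  (last char: 'r')
  sorted[2] = rqutxxrvvv$  (last char: '$')
  sorted[3] = rvvv$rqutxx  (last char: 'x')
  sorted[4] = txxrvvv$rqu  (last char: 'u')
  sorted[5] = utxxrvvv$rq  (last char: 'q')
  sorted[6] = v$rqutxxrvv  (last char: 'v')
  sorted[7] = vv$rqutxxrv  (last char: 'v')
  sorted[8] = vvv$rqutxxr  (last char: 'r')
  sorted[9] = xrvvv$rqutx  (last char: 'x')
  sorted[10] = xxrvvv$rqut  (last char: 't')
Last column: vr$xuqvvrxt
Original string S is at sorted index 2

Answer: vr$xuqvvrxt
2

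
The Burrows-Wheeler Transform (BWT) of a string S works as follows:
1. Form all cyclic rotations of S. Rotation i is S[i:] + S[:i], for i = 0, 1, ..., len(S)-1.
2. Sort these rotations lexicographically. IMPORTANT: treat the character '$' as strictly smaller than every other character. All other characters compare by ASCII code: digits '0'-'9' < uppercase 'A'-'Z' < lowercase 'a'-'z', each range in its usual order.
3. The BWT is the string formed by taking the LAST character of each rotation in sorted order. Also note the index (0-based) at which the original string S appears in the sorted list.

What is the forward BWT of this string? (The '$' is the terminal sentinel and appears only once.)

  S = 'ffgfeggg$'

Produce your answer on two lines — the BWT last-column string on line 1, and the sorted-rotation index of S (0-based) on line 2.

Answer: gfg$fgfge
3

Derivation:
All 9 rotations (rotation i = S[i:]+S[:i]):
  rot[0] = ffgfeggg$
  rot[1] = fgfeggg$f
  rot[2] = gfeggg$ff
  rot[3] = feggg$ffg
  rot[4] = eggg$ffgf
  rot[5] = ggg$ffgfe
  rot[6] = gg$ffgfeg
  rot[7] = g$ffgfegg
  rot[8] = $ffgfeggg
Sorted (with $ < everything):
  sorted[0] = $ffgfeggg  (last char: 'g')
  sorted[1] = eggg$ffgf  (last char: 'f')
  sorted[2] = feggg$ffg  (last char: 'g')
  sorted[3] = ffgfeggg$  (last char: '$')
  sorted[4] = fgfeggg$f  (last char: 'f')
  sorted[5] = g$ffgfegg  (last char: 'g')
  sorted[6] = gfeggg$ff  (last char: 'f')
  sorted[7] = gg$ffgfeg  (last char: 'g')
  sorted[8] = ggg$ffgfe  (last char: 'e')
Last column: gfg$fgfge
Original string S is at sorted index 3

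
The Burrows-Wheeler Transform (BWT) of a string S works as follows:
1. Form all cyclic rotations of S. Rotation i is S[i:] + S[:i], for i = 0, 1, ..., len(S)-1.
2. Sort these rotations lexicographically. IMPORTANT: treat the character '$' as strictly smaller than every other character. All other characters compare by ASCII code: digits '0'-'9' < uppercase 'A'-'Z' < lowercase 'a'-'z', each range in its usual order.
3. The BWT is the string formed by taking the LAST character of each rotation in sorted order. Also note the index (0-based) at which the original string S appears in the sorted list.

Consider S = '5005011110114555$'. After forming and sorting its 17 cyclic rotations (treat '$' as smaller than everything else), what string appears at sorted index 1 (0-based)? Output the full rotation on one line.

All 17 rotations (rotation i = S[i:]+S[:i]):
  rot[0] = 5005011110114555$
  rot[1] = 005011110114555$5
  rot[2] = 05011110114555$50
  rot[3] = 5011110114555$500
  rot[4] = 011110114555$5005
  rot[5] = 11110114555$50050
  rot[6] = 1110114555$500501
  rot[7] = 110114555$5005011
  rot[8] = 10114555$50050111
  rot[9] = 0114555$500501111
  rot[10] = 114555$5005011110
  rot[11] = 14555$50050111101
  rot[12] = 4555$500501111011
  rot[13] = 555$5005011110114
  rot[14] = 55$50050111101145
  rot[15] = 5$500501111011455
  rot[16] = $5005011110114555
Sorted (with $ < everything):
  sorted[0] = $5005011110114555
  sorted[1] = 005011110114555$5
  sorted[2] = 011110114555$5005
  sorted[3] = 0114555$500501111
  sorted[4] = 05011110114555$50
  sorted[5] = 10114555$50050111
  sorted[6] = 110114555$5005011
  sorted[7] = 1110114555$500501
  sorted[8] = 11110114555$50050
  sorted[9] = 114555$5005011110
  sorted[10] = 14555$50050111101
  sorted[11] = 4555$500501111011
  sorted[12] = 5$500501111011455
  sorted[13] = 5005011110114555$
  sorted[14] = 5011110114555$500
  sorted[15] = 55$50050111101145
  sorted[16] = 555$5005011110114
sorted[1] = 005011110114555$5

Answer: 005011110114555$5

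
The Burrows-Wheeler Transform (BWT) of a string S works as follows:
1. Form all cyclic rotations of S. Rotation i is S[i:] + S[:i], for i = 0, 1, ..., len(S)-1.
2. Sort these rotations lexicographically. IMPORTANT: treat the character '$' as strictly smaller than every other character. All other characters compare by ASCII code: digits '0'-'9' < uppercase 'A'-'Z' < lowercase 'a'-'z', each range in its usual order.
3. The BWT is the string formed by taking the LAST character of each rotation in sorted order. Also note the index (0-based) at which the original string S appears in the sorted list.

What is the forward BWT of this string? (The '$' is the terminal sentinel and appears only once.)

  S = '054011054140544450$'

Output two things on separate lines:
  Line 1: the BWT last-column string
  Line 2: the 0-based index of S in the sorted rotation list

All 19 rotations (rotation i = S[i:]+S[:i]):
  rot[0] = 054011054140544450$
  rot[1] = 54011054140544450$0
  rot[2] = 4011054140544450$05
  rot[3] = 011054140544450$054
  rot[4] = 11054140544450$0540
  rot[5] = 1054140544450$05401
  rot[6] = 054140544450$054011
  rot[7] = 54140544450$0540110
  rot[8] = 4140544450$05401105
  rot[9] = 140544450$054011054
  rot[10] = 40544450$0540110541
  rot[11] = 0544450$05401105414
  rot[12] = 544450$054011054140
  rot[13] = 44450$0540110541405
  rot[14] = 4450$05401105414054
  rot[15] = 450$054011054140544
  rot[16] = 50$0540110541405444
  rot[17] = 0$05401105414054445
  rot[18] = $054011054140544450
Sorted (with $ < everything):
  sorted[0] = $054011054140544450  (last char: '0')
  sorted[1] = 0$05401105414054445  (last char: '5')
  sorted[2] = 011054140544450$054  (last char: '4')
  sorted[3] = 054011054140544450$  (last char: '$')
  sorted[4] = 054140544450$054011  (last char: '1')
  sorted[5] = 0544450$05401105414  (last char: '4')
  sorted[6] = 1054140544450$05401  (last char: '1')
  sorted[7] = 11054140544450$0540  (last char: '0')
  sorted[8] = 140544450$054011054  (last char: '4')
  sorted[9] = 4011054140544450$05  (last char: '5')
  sorted[10] = 40544450$0540110541  (last char: '1')
  sorted[11] = 4140544450$05401105  (last char: '5')
  sorted[12] = 44450$0540110541405  (last char: '5')
  sorted[13] = 4450$05401105414054  (last char: '4')
  sorted[14] = 450$054011054140544  (last char: '4')
  sorted[15] = 50$0540110541405444  (last char: '4')
  sorted[16] = 54011054140544450$0  (last char: '0')
  sorted[17] = 54140544450$0540110  (last char: '0')
  sorted[18] = 544450$054011054140  (last char: '0')
Last column: 054$141045155444000
Original string S is at sorted index 3

Answer: 054$141045155444000
3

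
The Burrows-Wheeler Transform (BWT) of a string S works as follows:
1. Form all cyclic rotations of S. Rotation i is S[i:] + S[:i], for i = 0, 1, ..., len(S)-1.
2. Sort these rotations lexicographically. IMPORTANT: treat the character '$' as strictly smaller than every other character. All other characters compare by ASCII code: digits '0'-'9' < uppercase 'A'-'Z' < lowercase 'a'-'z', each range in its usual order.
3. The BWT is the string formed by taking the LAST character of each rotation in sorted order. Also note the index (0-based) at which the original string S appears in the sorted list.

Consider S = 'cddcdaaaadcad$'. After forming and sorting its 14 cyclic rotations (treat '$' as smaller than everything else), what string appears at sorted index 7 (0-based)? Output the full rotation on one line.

All 14 rotations (rotation i = S[i:]+S[:i]):
  rot[0] = cddcdaaaadcad$
  rot[1] = ddcdaaaadcad$c
  rot[2] = dcdaaaadcad$cd
  rot[3] = cdaaaadcad$cdd
  rot[4] = daaaadcad$cddc
  rot[5] = aaaadcad$cddcd
  rot[6] = aaadcad$cddcda
  rot[7] = aadcad$cddcdaa
  rot[8] = adcad$cddcdaaa
  rot[9] = dcad$cddcdaaaa
  rot[10] = cad$cddcdaaaad
  rot[11] = ad$cddcdaaaadc
  rot[12] = d$cddcdaaaadca
  rot[13] = $cddcdaaaadcad
Sorted (with $ < everything):
  sorted[0] = $cddcdaaaadcad
  sorted[1] = aaaadcad$cddcd
  sorted[2] = aaadcad$cddcda
  sorted[3] = aadcad$cddcdaa
  sorted[4] = ad$cddcdaaaadc
  sorted[5] = adcad$cddcdaaa
  sorted[6] = cad$cddcdaaaad
  sorted[7] = cdaaaadcad$cdd
  sorted[8] = cddcdaaaadcad$
  sorted[9] = d$cddcdaaaadca
  sorted[10] = daaaadcad$cddc
  sorted[11] = dcad$cddcdaaaa
  sorted[12] = dcdaaaadcad$cd
  sorted[13] = ddcdaaaadcad$c
sorted[7] = cdaaaadcad$cdd

Answer: cdaaaadcad$cdd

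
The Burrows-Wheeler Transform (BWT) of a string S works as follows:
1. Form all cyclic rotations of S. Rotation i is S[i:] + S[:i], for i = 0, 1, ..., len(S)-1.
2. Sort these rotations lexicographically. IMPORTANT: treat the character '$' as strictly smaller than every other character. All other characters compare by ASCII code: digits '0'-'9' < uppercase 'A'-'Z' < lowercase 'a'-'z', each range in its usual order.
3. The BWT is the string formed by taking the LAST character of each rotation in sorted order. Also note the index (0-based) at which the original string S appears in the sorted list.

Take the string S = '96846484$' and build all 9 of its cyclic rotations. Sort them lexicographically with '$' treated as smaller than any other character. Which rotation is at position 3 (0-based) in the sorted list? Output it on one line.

Answer: 484$96846

Derivation:
All 9 rotations (rotation i = S[i:]+S[:i]):
  rot[0] = 96846484$
  rot[1] = 6846484$9
  rot[2] = 846484$96
  rot[3] = 46484$968
  rot[4] = 6484$9684
  rot[5] = 484$96846
  rot[6] = 84$968464
  rot[7] = 4$9684648
  rot[8] = $96846484
Sorted (with $ < everything):
  sorted[0] = $96846484
  sorted[1] = 4$9684648
  sorted[2] = 46484$968
  sorted[3] = 484$96846
  sorted[4] = 6484$9684
  sorted[5] = 6846484$9
  sorted[6] = 84$968464
  sorted[7] = 846484$96
  sorted[8] = 96846484$
sorted[3] = 484$96846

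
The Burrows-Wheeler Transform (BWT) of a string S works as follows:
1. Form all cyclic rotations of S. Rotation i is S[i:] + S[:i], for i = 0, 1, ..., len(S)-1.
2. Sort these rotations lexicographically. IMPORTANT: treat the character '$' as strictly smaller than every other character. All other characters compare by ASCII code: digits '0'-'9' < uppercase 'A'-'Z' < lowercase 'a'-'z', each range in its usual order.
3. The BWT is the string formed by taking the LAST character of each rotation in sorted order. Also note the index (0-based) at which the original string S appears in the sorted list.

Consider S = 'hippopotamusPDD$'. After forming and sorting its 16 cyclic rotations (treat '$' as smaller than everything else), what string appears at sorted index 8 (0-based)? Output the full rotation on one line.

All 16 rotations (rotation i = S[i:]+S[:i]):
  rot[0] = hippopotamusPDD$
  rot[1] = ippopotamusPDD$h
  rot[2] = ppopotamusPDD$hi
  rot[3] = popotamusPDD$hip
  rot[4] = opotamusPDD$hipp
  rot[5] = potamusPDD$hippo
  rot[6] = otamusPDD$hippop
  rot[7] = tamusPDD$hippopo
  rot[8] = amusPDD$hippopot
  rot[9] = musPDD$hippopota
  rot[10] = usPDD$hippopotam
  rot[11] = sPDD$hippopotamu
  rot[12] = PDD$hippopotamus
  rot[13] = DD$hippopotamusP
  rot[14] = D$hippopotamusPD
  rot[15] = $hippopotamusPDD
Sorted (with $ < everything):
  sorted[0] = $hippopotamusPDD
  sorted[1] = D$hippopotamusPD
  sorted[2] = DD$hippopotamusP
  sorted[3] = PDD$hippopotamus
  sorted[4] = amusPDD$hippopot
  sorted[5] = hippopotamusPDD$
  sorted[6] = ippopotamusPDD$h
  sorted[7] = musPDD$hippopota
  sorted[8] = opotamusPDD$hipp
  sorted[9] = otamusPDD$hippop
  sorted[10] = popotamusPDD$hip
  sorted[11] = potamusPDD$hippo
  sorted[12] = ppopotamusPDD$hi
  sorted[13] = sPDD$hippopotamu
  sorted[14] = tamusPDD$hippopo
  sorted[15] = usPDD$hippopotam
sorted[8] = opotamusPDD$hipp

Answer: opotamusPDD$hipp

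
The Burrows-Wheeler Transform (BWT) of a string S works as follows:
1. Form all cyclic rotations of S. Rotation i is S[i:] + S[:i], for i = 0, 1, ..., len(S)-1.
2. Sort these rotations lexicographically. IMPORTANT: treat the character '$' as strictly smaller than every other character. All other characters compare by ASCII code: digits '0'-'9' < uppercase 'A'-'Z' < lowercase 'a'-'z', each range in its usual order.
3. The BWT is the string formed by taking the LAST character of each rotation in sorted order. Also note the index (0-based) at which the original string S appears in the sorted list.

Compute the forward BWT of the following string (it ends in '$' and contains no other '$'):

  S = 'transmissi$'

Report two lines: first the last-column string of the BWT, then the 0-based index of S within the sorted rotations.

Answer: irsmsatsni$
10

Derivation:
All 11 rotations (rotation i = S[i:]+S[:i]):
  rot[0] = transmissi$
  rot[1] = ransmissi$t
  rot[2] = ansmissi$tr
  rot[3] = nsmissi$tra
  rot[4] = smissi$tran
  rot[5] = missi$trans
  rot[6] = issi$transm
  rot[7] = ssi$transmi
  rot[8] = si$transmis
  rot[9] = i$transmiss
  rot[10] = $transmissi
Sorted (with $ < everything):
  sorted[0] = $transmissi  (last char: 'i')
  sorted[1] = ansmissi$tr  (last char: 'r')
  sorted[2] = i$transmiss  (last char: 's')
  sorted[3] = issi$transm  (last char: 'm')
  sorted[4] = missi$trans  (last char: 's')
  sorted[5] = nsmissi$tra  (last char: 'a')
  sorted[6] = ransmissi$t  (last char: 't')
  sorted[7] = si$transmis  (last char: 's')
  sorted[8] = smissi$tran  (last char: 'n')
  sorted[9] = ssi$transmi  (last char: 'i')
  sorted[10] = transmissi$  (last char: '$')
Last column: irsmsatsni$
Original string S is at sorted index 10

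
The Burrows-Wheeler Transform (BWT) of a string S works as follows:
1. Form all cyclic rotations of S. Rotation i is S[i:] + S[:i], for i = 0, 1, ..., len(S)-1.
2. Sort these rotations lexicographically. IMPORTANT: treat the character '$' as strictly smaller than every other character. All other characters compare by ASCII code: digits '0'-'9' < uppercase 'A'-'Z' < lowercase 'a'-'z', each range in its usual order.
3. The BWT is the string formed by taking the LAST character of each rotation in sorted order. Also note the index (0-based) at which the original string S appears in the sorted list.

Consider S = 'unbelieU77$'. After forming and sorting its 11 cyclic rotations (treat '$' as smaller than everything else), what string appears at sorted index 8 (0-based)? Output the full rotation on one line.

Answer: lieU77$unbe

Derivation:
All 11 rotations (rotation i = S[i:]+S[:i]):
  rot[0] = unbelieU77$
  rot[1] = nbelieU77$u
  rot[2] = belieU77$un
  rot[3] = elieU77$unb
  rot[4] = lieU77$unbe
  rot[5] = ieU77$unbel
  rot[6] = eU77$unbeli
  rot[7] = U77$unbelie
  rot[8] = 77$unbelieU
  rot[9] = 7$unbelieU7
  rot[10] = $unbelieU77
Sorted (with $ < everything):
  sorted[0] = $unbelieU77
  sorted[1] = 7$unbelieU7
  sorted[2] = 77$unbelieU
  sorted[3] = U77$unbelie
  sorted[4] = belieU77$un
  sorted[5] = eU77$unbeli
  sorted[6] = elieU77$unb
  sorted[7] = ieU77$unbel
  sorted[8] = lieU77$unbe
  sorted[9] = nbelieU77$u
  sorted[10] = unbelieU77$
sorted[8] = lieU77$unbe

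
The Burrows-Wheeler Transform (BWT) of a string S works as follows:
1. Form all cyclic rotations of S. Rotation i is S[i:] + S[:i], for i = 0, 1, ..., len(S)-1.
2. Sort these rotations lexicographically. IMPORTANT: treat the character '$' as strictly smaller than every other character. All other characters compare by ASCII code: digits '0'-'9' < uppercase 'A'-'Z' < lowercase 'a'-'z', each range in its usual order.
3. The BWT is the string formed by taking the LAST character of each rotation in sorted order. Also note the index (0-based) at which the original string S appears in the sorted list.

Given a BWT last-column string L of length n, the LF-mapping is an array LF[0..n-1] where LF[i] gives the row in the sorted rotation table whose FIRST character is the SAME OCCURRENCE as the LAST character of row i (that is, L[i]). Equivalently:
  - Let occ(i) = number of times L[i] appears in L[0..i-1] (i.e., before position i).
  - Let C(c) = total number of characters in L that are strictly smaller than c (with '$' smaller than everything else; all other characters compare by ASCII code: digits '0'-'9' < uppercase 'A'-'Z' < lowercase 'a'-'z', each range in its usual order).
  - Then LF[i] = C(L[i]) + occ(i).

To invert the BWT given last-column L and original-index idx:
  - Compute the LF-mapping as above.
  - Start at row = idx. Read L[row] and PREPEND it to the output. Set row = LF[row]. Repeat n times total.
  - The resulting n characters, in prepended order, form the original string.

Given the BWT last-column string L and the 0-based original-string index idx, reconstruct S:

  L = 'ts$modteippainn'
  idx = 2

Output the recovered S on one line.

Answer: disappointment$

Derivation:
LF mapping: 13 12 0 6 9 2 14 3 4 10 11 1 5 7 8
Walk LF starting at row 2, prepending L[row]:
  step 1: row=2, L[2]='$', prepend. Next row=LF[2]=0
  step 2: row=0, L[0]='t', prepend. Next row=LF[0]=13
  step 3: row=13, L[13]='n', prepend. Next row=LF[13]=7
  step 4: row=7, L[7]='e', prepend. Next row=LF[7]=3
  step 5: row=3, L[3]='m', prepend. Next row=LF[3]=6
  step 6: row=6, L[6]='t', prepend. Next row=LF[6]=14
  step 7: row=14, L[14]='n', prepend. Next row=LF[14]=8
  step 8: row=8, L[8]='i', prepend. Next row=LF[8]=4
  step 9: row=4, L[4]='o', prepend. Next row=LF[4]=9
  step 10: row=9, L[9]='p', prepend. Next row=LF[9]=10
  step 11: row=10, L[10]='p', prepend. Next row=LF[10]=11
  step 12: row=11, L[11]='a', prepend. Next row=LF[11]=1
  step 13: row=1, L[1]='s', prepend. Next row=LF[1]=12
  step 14: row=12, L[12]='i', prepend. Next row=LF[12]=5
  step 15: row=5, L[5]='d', prepend. Next row=LF[5]=2
Reversed output: disappointment$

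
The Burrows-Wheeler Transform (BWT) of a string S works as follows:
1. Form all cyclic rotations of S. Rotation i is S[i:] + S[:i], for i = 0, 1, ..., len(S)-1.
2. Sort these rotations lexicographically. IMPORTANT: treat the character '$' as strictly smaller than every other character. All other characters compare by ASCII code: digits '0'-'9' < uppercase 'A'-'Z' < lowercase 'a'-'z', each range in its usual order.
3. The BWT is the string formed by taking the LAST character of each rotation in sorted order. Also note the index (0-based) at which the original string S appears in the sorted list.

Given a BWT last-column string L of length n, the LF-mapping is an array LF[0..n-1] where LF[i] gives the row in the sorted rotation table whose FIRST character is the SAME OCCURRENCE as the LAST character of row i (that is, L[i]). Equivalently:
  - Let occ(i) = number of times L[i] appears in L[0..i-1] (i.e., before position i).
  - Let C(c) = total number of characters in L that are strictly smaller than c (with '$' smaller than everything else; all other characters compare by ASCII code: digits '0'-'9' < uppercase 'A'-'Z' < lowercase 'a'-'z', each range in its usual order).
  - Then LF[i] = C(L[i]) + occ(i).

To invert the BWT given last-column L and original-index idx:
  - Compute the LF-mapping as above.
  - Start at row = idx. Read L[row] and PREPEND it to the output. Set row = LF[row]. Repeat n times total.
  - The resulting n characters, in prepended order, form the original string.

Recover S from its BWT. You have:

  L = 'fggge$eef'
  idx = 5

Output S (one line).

Answer: fgegegef$

Derivation:
LF mapping: 4 6 7 8 1 0 2 3 5
Walk LF starting at row 5, prepending L[row]:
  step 1: row=5, L[5]='$', prepend. Next row=LF[5]=0
  step 2: row=0, L[0]='f', prepend. Next row=LF[0]=4
  step 3: row=4, L[4]='e', prepend. Next row=LF[4]=1
  step 4: row=1, L[1]='g', prepend. Next row=LF[1]=6
  step 5: row=6, L[6]='e', prepend. Next row=LF[6]=2
  step 6: row=2, L[2]='g', prepend. Next row=LF[2]=7
  step 7: row=7, L[7]='e', prepend. Next row=LF[7]=3
  step 8: row=3, L[3]='g', prepend. Next row=LF[3]=8
  step 9: row=8, L[8]='f', prepend. Next row=LF[8]=5
Reversed output: fgegegef$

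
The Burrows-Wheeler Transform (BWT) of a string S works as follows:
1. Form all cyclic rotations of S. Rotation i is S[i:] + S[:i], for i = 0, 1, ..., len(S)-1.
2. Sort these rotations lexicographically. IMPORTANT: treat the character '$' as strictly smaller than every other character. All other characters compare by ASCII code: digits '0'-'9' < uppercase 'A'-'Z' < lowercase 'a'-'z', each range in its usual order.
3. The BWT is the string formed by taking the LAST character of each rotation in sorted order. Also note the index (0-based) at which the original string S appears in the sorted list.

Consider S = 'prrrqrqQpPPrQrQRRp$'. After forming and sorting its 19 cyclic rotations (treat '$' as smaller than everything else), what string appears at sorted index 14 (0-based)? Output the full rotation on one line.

Answer: rQrQRRp$prrrqrqQpPP

Derivation:
All 19 rotations (rotation i = S[i:]+S[:i]):
  rot[0] = prrrqrqQpPPrQrQRRp$
  rot[1] = rrrqrqQpPPrQrQRRp$p
  rot[2] = rrqrqQpPPrQrQRRp$pr
  rot[3] = rqrqQpPPrQrQRRp$prr
  rot[4] = qrqQpPPrQrQRRp$prrr
  rot[5] = rqQpPPrQrQRRp$prrrq
  rot[6] = qQpPPrQrQRRp$prrrqr
  rot[7] = QpPPrQrQRRp$prrrqrq
  rot[8] = pPPrQrQRRp$prrrqrqQ
  rot[9] = PPrQrQRRp$prrrqrqQp
  rot[10] = PrQrQRRp$prrrqrqQpP
  rot[11] = rQrQRRp$prrrqrqQpPP
  rot[12] = QrQRRp$prrrqrqQpPPr
  rot[13] = rQRRp$prrrqrqQpPPrQ
  rot[14] = QRRp$prrrqrqQpPPrQr
  rot[15] = RRp$prrrqrqQpPPrQrQ
  rot[16] = Rp$prrrqrqQpPPrQrQR
  rot[17] = p$prrrqrqQpPPrQrQRR
  rot[18] = $prrrqrqQpPPrQrQRRp
Sorted (with $ < everything):
  sorted[0] = $prrrqrqQpPPrQrQRRp
  sorted[1] = PPrQrQRRp$prrrqrqQp
  sorted[2] = PrQrQRRp$prrrqrqQpP
  sorted[3] = QRRp$prrrqrqQpPPrQr
  sorted[4] = QpPPrQrQRRp$prrrqrq
  sorted[5] = QrQRRp$prrrqrqQpPPr
  sorted[6] = RRp$prrrqrqQpPPrQrQ
  sorted[7] = Rp$prrrqrqQpPPrQrQR
  sorted[8] = p$prrrqrqQpPPrQrQRR
  sorted[9] = pPPrQrQRRp$prrrqrqQ
  sorted[10] = prrrqrqQpPPrQrQRRp$
  sorted[11] = qQpPPrQrQRRp$prrrqr
  sorted[12] = qrqQpPPrQrQRRp$prrr
  sorted[13] = rQRRp$prrrqrqQpPPrQ
  sorted[14] = rQrQRRp$prrrqrqQpPP
  sorted[15] = rqQpPPrQrQRRp$prrrq
  sorted[16] = rqrqQpPPrQrQRRp$prr
  sorted[17] = rrqrqQpPPrQrQRRp$pr
  sorted[18] = rrrqrqQpPPrQrQRRp$p
sorted[14] = rQrQRRp$prrrqrqQpPP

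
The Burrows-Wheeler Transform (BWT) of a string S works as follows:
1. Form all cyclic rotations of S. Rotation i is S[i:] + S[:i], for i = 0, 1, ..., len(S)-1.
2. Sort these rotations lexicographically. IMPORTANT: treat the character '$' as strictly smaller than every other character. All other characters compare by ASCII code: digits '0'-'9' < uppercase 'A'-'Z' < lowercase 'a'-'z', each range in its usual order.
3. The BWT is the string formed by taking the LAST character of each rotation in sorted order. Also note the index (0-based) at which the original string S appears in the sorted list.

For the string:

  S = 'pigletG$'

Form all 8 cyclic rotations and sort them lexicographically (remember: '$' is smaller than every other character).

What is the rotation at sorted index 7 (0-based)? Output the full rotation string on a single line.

All 8 rotations (rotation i = S[i:]+S[:i]):
  rot[0] = pigletG$
  rot[1] = igletG$p
  rot[2] = gletG$pi
  rot[3] = letG$pig
  rot[4] = etG$pigl
  rot[5] = tG$pigle
  rot[6] = G$piglet
  rot[7] = $pigletG
Sorted (with $ < everything):
  sorted[0] = $pigletG
  sorted[1] = G$piglet
  sorted[2] = etG$pigl
  sorted[3] = gletG$pi
  sorted[4] = igletG$p
  sorted[5] = letG$pig
  sorted[6] = pigletG$
  sorted[7] = tG$pigle
sorted[7] = tG$pigle

Answer: tG$pigle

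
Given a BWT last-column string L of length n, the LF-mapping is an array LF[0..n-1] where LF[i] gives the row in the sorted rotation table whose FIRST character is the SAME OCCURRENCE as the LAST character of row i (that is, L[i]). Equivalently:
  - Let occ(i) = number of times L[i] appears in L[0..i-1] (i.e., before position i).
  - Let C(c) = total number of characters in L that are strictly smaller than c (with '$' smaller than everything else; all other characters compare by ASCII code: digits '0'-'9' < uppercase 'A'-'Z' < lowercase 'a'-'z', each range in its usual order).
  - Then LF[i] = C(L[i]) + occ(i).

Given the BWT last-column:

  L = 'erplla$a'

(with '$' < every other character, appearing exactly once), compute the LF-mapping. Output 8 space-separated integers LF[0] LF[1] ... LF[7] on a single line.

Answer: 3 7 6 4 5 1 0 2

Derivation:
Char counts: '$':1, 'a':2, 'e':1, 'l':2, 'p':1, 'r':1
C (first-col start): C('$')=0, C('a')=1, C('e')=3, C('l')=4, C('p')=6, C('r')=7
L[0]='e': occ=0, LF[0]=C('e')+0=3+0=3
L[1]='r': occ=0, LF[1]=C('r')+0=7+0=7
L[2]='p': occ=0, LF[2]=C('p')+0=6+0=6
L[3]='l': occ=0, LF[3]=C('l')+0=4+0=4
L[4]='l': occ=1, LF[4]=C('l')+1=4+1=5
L[5]='a': occ=0, LF[5]=C('a')+0=1+0=1
L[6]='$': occ=0, LF[6]=C('$')+0=0+0=0
L[7]='a': occ=1, LF[7]=C('a')+1=1+1=2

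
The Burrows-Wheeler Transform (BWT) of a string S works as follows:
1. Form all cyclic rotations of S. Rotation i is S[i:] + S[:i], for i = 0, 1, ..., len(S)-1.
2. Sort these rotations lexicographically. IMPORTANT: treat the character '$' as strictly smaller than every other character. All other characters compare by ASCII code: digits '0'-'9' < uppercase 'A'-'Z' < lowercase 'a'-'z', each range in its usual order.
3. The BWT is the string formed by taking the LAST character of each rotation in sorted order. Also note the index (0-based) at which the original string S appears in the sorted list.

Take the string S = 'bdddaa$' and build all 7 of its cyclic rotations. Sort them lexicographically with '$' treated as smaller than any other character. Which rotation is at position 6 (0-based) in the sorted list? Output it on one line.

All 7 rotations (rotation i = S[i:]+S[:i]):
  rot[0] = bdddaa$
  rot[1] = dddaa$b
  rot[2] = ddaa$bd
  rot[3] = daa$bdd
  rot[4] = aa$bddd
  rot[5] = a$bddda
  rot[6] = $bdddaa
Sorted (with $ < everything):
  sorted[0] = $bdddaa
  sorted[1] = a$bddda
  sorted[2] = aa$bddd
  sorted[3] = bdddaa$
  sorted[4] = daa$bdd
  sorted[5] = ddaa$bd
  sorted[6] = dddaa$b
sorted[6] = dddaa$b

Answer: dddaa$b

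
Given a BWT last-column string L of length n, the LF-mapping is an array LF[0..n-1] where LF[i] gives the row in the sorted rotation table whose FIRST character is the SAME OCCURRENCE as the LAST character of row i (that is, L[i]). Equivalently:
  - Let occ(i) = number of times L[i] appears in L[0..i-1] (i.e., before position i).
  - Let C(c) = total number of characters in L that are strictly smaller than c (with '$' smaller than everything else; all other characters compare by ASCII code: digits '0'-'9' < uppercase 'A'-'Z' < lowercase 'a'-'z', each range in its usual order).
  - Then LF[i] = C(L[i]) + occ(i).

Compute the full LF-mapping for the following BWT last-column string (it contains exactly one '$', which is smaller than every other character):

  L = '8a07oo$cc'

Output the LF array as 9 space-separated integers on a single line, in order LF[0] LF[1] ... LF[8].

Char counts: '$':1, '0':1, '7':1, '8':1, 'a':1, 'c':2, 'o':2
C (first-col start): C('$')=0, C('0')=1, C('7')=2, C('8')=3, C('a')=4, C('c')=5, C('o')=7
L[0]='8': occ=0, LF[0]=C('8')+0=3+0=3
L[1]='a': occ=0, LF[1]=C('a')+0=4+0=4
L[2]='0': occ=0, LF[2]=C('0')+0=1+0=1
L[3]='7': occ=0, LF[3]=C('7')+0=2+0=2
L[4]='o': occ=0, LF[4]=C('o')+0=7+0=7
L[5]='o': occ=1, LF[5]=C('o')+1=7+1=8
L[6]='$': occ=0, LF[6]=C('$')+0=0+0=0
L[7]='c': occ=0, LF[7]=C('c')+0=5+0=5
L[8]='c': occ=1, LF[8]=C('c')+1=5+1=6

Answer: 3 4 1 2 7 8 0 5 6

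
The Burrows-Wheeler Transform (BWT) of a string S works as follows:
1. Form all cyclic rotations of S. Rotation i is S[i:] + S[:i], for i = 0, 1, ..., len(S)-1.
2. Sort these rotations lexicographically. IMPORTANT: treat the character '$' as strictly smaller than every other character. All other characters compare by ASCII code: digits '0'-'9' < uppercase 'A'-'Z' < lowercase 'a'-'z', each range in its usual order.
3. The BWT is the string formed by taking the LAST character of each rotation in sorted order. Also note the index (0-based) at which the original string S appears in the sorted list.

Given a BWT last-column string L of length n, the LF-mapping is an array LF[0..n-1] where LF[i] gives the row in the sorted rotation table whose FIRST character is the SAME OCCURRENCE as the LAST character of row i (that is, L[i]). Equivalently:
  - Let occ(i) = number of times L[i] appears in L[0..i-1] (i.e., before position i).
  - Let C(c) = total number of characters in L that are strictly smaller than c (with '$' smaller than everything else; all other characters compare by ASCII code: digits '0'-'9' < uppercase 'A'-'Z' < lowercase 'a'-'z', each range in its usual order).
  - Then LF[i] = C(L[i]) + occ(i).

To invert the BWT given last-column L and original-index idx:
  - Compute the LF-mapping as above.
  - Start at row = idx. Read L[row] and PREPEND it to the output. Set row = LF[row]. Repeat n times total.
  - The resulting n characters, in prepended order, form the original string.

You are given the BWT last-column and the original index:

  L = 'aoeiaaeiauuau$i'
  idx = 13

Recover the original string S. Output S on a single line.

Answer: uiuuieeaaiaaoa$

Derivation:
LF mapping: 1 11 6 8 2 3 7 9 4 12 13 5 14 0 10
Walk LF starting at row 13, prepending L[row]:
  step 1: row=13, L[13]='$', prepend. Next row=LF[13]=0
  step 2: row=0, L[0]='a', prepend. Next row=LF[0]=1
  step 3: row=1, L[1]='o', prepend. Next row=LF[1]=11
  step 4: row=11, L[11]='a', prepend. Next row=LF[11]=5
  step 5: row=5, L[5]='a', prepend. Next row=LF[5]=3
  step 6: row=3, L[3]='i', prepend. Next row=LF[3]=8
  step 7: row=8, L[8]='a', prepend. Next row=LF[8]=4
  step 8: row=4, L[4]='a', prepend. Next row=LF[4]=2
  step 9: row=2, L[2]='e', prepend. Next row=LF[2]=6
  step 10: row=6, L[6]='e', prepend. Next row=LF[6]=7
  step 11: row=7, L[7]='i', prepend. Next row=LF[7]=9
  step 12: row=9, L[9]='u', prepend. Next row=LF[9]=12
  step 13: row=12, L[12]='u', prepend. Next row=LF[12]=14
  step 14: row=14, L[14]='i', prepend. Next row=LF[14]=10
  step 15: row=10, L[10]='u', prepend. Next row=LF[10]=13
Reversed output: uiuuieeaaiaaoa$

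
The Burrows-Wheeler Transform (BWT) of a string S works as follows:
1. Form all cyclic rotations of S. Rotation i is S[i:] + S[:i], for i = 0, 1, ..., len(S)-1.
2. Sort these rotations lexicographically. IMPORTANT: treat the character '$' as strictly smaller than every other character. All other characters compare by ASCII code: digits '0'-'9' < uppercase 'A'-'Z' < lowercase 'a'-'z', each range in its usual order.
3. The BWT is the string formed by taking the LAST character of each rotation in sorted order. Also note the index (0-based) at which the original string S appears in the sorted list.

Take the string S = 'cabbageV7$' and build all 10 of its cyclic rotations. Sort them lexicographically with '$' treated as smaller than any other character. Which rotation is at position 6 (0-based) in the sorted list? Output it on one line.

Answer: bbageV7$ca

Derivation:
All 10 rotations (rotation i = S[i:]+S[:i]):
  rot[0] = cabbageV7$
  rot[1] = abbageV7$c
  rot[2] = bbageV7$ca
  rot[3] = bageV7$cab
  rot[4] = ageV7$cabb
  rot[5] = geV7$cabba
  rot[6] = eV7$cabbag
  rot[7] = V7$cabbage
  rot[8] = 7$cabbageV
  rot[9] = $cabbageV7
Sorted (with $ < everything):
  sorted[0] = $cabbageV7
  sorted[1] = 7$cabbageV
  sorted[2] = V7$cabbage
  sorted[3] = abbageV7$c
  sorted[4] = ageV7$cabb
  sorted[5] = bageV7$cab
  sorted[6] = bbageV7$ca
  sorted[7] = cabbageV7$
  sorted[8] = eV7$cabbag
  sorted[9] = geV7$cabba
sorted[6] = bbageV7$ca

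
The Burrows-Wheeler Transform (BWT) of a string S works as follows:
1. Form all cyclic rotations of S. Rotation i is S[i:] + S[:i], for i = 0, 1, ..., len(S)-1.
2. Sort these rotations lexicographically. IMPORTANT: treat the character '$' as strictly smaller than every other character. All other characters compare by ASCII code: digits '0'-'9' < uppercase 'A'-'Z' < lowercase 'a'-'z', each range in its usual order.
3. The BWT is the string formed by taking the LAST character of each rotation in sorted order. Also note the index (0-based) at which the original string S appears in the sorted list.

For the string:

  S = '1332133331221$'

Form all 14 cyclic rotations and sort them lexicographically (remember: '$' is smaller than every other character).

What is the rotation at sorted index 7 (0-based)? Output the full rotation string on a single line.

All 14 rotations (rotation i = S[i:]+S[:i]):
  rot[0] = 1332133331221$
  rot[1] = 332133331221$1
  rot[2] = 32133331221$13
  rot[3] = 2133331221$133
  rot[4] = 133331221$1332
  rot[5] = 33331221$13321
  rot[6] = 3331221$133213
  rot[7] = 331221$1332133
  rot[8] = 31221$13321333
  rot[9] = 1221$133213333
  rot[10] = 221$1332133331
  rot[11] = 21$13321333312
  rot[12] = 1$133213333122
  rot[13] = $1332133331221
Sorted (with $ < everything):
  sorted[0] = $1332133331221
  sorted[1] = 1$133213333122
  sorted[2] = 1221$133213333
  sorted[3] = 1332133331221$
  sorted[4] = 133331221$1332
  sorted[5] = 21$13321333312
  sorted[6] = 2133331221$133
  sorted[7] = 221$1332133331
  sorted[8] = 31221$13321333
  sorted[9] = 32133331221$13
  sorted[10] = 331221$1332133
  sorted[11] = 332133331221$1
  sorted[12] = 3331221$133213
  sorted[13] = 33331221$13321
sorted[7] = 221$1332133331

Answer: 221$1332133331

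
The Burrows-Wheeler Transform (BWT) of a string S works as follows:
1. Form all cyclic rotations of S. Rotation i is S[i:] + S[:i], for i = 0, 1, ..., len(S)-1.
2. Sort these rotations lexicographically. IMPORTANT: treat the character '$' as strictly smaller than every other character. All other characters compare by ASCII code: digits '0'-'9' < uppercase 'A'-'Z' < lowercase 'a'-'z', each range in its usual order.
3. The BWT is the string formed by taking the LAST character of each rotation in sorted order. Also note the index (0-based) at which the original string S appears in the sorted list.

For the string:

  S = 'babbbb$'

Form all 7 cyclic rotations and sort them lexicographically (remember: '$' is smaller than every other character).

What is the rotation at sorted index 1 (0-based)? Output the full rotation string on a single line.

All 7 rotations (rotation i = S[i:]+S[:i]):
  rot[0] = babbbb$
  rot[1] = abbbb$b
  rot[2] = bbbb$ba
  rot[3] = bbb$bab
  rot[4] = bb$babb
  rot[5] = b$babbb
  rot[6] = $babbbb
Sorted (with $ < everything):
  sorted[0] = $babbbb
  sorted[1] = abbbb$b
  sorted[2] = b$babbb
  sorted[3] = babbbb$
  sorted[4] = bb$babb
  sorted[5] = bbb$bab
  sorted[6] = bbbb$ba
sorted[1] = abbbb$b

Answer: abbbb$b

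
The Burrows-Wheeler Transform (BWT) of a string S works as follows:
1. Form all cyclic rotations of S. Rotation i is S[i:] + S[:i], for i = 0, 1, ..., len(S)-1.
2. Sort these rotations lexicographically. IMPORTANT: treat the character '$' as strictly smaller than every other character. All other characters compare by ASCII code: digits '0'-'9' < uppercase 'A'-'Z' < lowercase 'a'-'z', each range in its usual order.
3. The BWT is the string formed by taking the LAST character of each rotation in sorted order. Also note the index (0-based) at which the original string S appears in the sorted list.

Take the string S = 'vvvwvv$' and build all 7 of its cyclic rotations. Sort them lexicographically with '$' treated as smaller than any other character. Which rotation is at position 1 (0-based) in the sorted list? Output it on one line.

All 7 rotations (rotation i = S[i:]+S[:i]):
  rot[0] = vvvwvv$
  rot[1] = vvwvv$v
  rot[2] = vwvv$vv
  rot[3] = wvv$vvv
  rot[4] = vv$vvvw
  rot[5] = v$vvvwv
  rot[6] = $vvvwvv
Sorted (with $ < everything):
  sorted[0] = $vvvwvv
  sorted[1] = v$vvvwv
  sorted[2] = vv$vvvw
  sorted[3] = vvvwvv$
  sorted[4] = vvwvv$v
  sorted[5] = vwvv$vv
  sorted[6] = wvv$vvv
sorted[1] = v$vvvwv

Answer: v$vvvwv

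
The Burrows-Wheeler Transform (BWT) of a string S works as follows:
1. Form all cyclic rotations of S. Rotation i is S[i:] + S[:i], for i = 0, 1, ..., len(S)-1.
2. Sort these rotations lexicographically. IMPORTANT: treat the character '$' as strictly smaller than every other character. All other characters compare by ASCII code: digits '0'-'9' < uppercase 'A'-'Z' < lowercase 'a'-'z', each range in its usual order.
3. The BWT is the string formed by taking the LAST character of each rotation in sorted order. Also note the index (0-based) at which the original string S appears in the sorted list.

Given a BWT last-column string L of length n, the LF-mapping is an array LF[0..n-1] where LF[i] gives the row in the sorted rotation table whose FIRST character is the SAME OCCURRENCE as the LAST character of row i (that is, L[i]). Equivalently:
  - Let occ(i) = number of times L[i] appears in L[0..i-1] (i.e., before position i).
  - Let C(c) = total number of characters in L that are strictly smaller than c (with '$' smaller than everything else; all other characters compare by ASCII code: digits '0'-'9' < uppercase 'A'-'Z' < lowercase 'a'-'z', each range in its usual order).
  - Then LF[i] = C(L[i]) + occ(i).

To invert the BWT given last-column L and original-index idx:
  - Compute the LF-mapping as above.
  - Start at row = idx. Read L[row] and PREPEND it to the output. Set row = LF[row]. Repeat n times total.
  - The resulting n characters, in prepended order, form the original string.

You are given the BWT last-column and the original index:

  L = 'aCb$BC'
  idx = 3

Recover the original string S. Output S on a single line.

LF mapping: 4 2 5 0 1 3
Walk LF starting at row 3, prepending L[row]:
  step 1: row=3, L[3]='$', prepend. Next row=LF[3]=0
  step 2: row=0, L[0]='a', prepend. Next row=LF[0]=4
  step 3: row=4, L[4]='B', prepend. Next row=LF[4]=1
  step 4: row=1, L[1]='C', prepend. Next row=LF[1]=2
  step 5: row=2, L[2]='b', prepend. Next row=LF[2]=5
  step 6: row=5, L[5]='C', prepend. Next row=LF[5]=3
Reversed output: CbCBa$

Answer: CbCBa$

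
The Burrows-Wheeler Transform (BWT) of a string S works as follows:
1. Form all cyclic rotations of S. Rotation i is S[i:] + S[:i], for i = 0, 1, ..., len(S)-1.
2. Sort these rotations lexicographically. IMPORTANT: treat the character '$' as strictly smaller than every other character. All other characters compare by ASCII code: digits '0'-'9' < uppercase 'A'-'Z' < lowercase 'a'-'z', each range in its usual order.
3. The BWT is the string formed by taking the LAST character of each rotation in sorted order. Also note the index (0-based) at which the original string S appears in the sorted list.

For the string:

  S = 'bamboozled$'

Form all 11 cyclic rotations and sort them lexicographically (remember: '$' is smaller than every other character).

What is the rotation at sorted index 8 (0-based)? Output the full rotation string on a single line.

Answer: oozled$bamb

Derivation:
All 11 rotations (rotation i = S[i:]+S[:i]):
  rot[0] = bamboozled$
  rot[1] = amboozled$b
  rot[2] = mboozled$ba
  rot[3] = boozled$bam
  rot[4] = oozled$bamb
  rot[5] = ozled$bambo
  rot[6] = zled$bamboo
  rot[7] = led$bambooz
  rot[8] = ed$bamboozl
  rot[9] = d$bamboozle
  rot[10] = $bamboozled
Sorted (with $ < everything):
  sorted[0] = $bamboozled
  sorted[1] = amboozled$b
  sorted[2] = bamboozled$
  sorted[3] = boozled$bam
  sorted[4] = d$bamboozle
  sorted[5] = ed$bamboozl
  sorted[6] = led$bambooz
  sorted[7] = mboozled$ba
  sorted[8] = oozled$bamb
  sorted[9] = ozled$bambo
  sorted[10] = zled$bamboo
sorted[8] = oozled$bamb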